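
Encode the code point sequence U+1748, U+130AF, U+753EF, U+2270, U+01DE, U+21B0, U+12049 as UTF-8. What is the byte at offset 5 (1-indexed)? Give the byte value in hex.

0x93

1-indexed offset 5 is 0-indexed offset 4.
U+1748 → 3-byte form E1 9D 88 at offsets 0–2.
U+130AF → 4-byte form F0 93 82 AF at offsets 3–6.
Offset 4 falls in char 2's range; it's byte 2 of F0 93 82 AF = 0x93.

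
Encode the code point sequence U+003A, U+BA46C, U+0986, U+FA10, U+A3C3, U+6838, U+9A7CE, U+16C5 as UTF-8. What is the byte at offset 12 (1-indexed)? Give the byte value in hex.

0xEA

1-indexed offset 12 is 0-indexed offset 11.
U+003A → 1-byte form 3A at offsets 0–0.
U+BA46C → 4-byte form F2 BA 91 AC at offsets 1–4.
U+0986 → 3-byte form E0 A6 86 at offsets 5–7.
U+FA10 → 3-byte form EF A8 90 at offsets 8–10.
U+A3C3 → 3-byte form EA 8F 83 at offsets 11–13.
Offset 11 falls in char 5's range; it's byte 1 of EA 8F 83 = 0xEA.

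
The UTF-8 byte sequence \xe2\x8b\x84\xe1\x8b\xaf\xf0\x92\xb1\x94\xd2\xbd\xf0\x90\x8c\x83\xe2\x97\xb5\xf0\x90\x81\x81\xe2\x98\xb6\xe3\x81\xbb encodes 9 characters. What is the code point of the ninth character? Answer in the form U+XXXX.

U+307B

Offset 0: leading byte 0xE2 = 11100010 → 3-byte char #1 = E2 8B 84.
Offset 3: leading byte 0xE1 = 11100001 → 3-byte char #2 = E1 8B AF.
Offset 6: leading byte 0xF0 = 11110000 → 4-byte char #3 = F0 92 B1 94.
Offset 10: leading byte 0xD2 = 11010010 → 2-byte char #4 = D2 BD.
Offset 12: leading byte 0xF0 = 11110000 → 4-byte char #5 = F0 90 8C 83.
Offset 16: leading byte 0xE2 = 11100010 → 3-byte char #6 = E2 97 B5.
Offset 19: leading byte 0xF0 = 11110000 → 4-byte char #7 = F0 90 81 81.
Offset 23: leading byte 0xE2 = 11100010 → 3-byte char #8 = E2 98 B6.
Offset 26: leading byte 0xE3 = 11100011 → 3-byte char #9 = E3 81 BB.
Leading byte 0xE3 = 11100011 matches 1110xxxx → 3-byte sequence.
Byte 1: 0xE3 = 11100011, payload 0011 (4 bits).
Byte 2: 0x81 = 10000001 (10xxxxxx ✓), payload 000001.
Byte 3: 0xBB = 10111011 (10xxxxxx ✓), payload 111011.
Concatenate: 0011000001111011 = 0x307B (16 bits → U+307B).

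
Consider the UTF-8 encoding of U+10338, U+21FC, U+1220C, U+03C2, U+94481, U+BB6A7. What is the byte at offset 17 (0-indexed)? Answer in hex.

U+10338 → 4-byte form F0 90 8C B8 at offsets 0–3.
U+21FC → 3-byte form E2 87 BC at offsets 4–6.
U+1220C → 4-byte form F0 92 88 8C at offsets 7–10.
U+03C2 → 2-byte form CF 82 at offsets 11–12.
U+94481 → 4-byte form F2 94 92 81 at offsets 13–16.
U+BB6A7 → 4-byte form F2 BB 9A A7 at offsets 17–20.
Offset 17 falls in char 6's range; it's byte 1 of F2 BB 9A A7 = 0xF2.

0xF2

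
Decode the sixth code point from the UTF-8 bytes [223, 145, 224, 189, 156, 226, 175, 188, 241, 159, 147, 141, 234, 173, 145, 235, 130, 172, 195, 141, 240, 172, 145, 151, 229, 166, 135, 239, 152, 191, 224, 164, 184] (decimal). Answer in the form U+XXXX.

Offset 0: leading byte 0xDF = 11011111 → 2-byte char #1 = DF 91.
Offset 2: leading byte 0xE0 = 11100000 → 3-byte char #2 = E0 BD 9C.
Offset 5: leading byte 0xE2 = 11100010 → 3-byte char #3 = E2 AF BC.
Offset 8: leading byte 0xF1 = 11110001 → 4-byte char #4 = F1 9F 93 8D.
Offset 12: leading byte 0xEA = 11101010 → 3-byte char #5 = EA AD 91.
Offset 15: leading byte 0xEB = 11101011 → 3-byte char #6 = EB 82 AC.
Leading byte 0xEB = 11101011 matches 1110xxxx → 3-byte sequence.
Byte 1: 0xEB = 11101011, payload 1011 (4 bits).
Byte 2: 0x82 = 10000010 (10xxxxxx ✓), payload 000010.
Byte 3: 0xAC = 10101100 (10xxxxxx ✓), payload 101100.
Concatenate: 1011000010101100 = 0xB0AC (16 bits → U+B0AC).

U+B0AC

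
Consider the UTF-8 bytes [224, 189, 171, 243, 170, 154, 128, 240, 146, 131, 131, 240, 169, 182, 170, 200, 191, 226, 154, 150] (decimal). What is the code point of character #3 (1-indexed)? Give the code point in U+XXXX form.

U+120C3

Offset 0: leading byte 0xE0 = 11100000 → 3-byte char #1 = E0 BD AB.
Offset 3: leading byte 0xF3 = 11110011 → 4-byte char #2 = F3 AA 9A 80.
Offset 7: leading byte 0xF0 = 11110000 → 4-byte char #3 = F0 92 83 83.
Leading byte 0xF0 = 11110000 matches 11110xxx → 4-byte sequence.
Byte 1: 0xF0 = 11110000, payload 000 (3 bits).
Byte 2: 0x92 = 10010010 (10xxxxxx ✓), payload 010010.
Byte 3: 0x83 = 10000011 (10xxxxxx ✓), payload 000011.
Byte 4: 0x83 = 10000011 (10xxxxxx ✓), payload 000011.
Concatenate: 000010010000011000011 = 0x120C3 (21 bits → U+120C3).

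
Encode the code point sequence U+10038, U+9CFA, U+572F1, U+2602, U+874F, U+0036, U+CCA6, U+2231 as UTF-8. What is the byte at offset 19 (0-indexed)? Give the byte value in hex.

0xB2

U+10038 → 4-byte form F0 90 80 B8 at offsets 0–3.
U+9CFA → 3-byte form E9 B3 BA at offsets 4–6.
U+572F1 → 4-byte form F1 97 8B B1 at offsets 7–10.
U+2602 → 3-byte form E2 98 82 at offsets 11–13.
U+874F → 3-byte form E8 9D 8F at offsets 14–16.
U+0036 → 1-byte form 36 at offsets 17–17.
U+CCA6 → 3-byte form EC B2 A6 at offsets 18–20.
Offset 19 falls in char 7's range; it's byte 2 of EC B2 A6 = 0xB2.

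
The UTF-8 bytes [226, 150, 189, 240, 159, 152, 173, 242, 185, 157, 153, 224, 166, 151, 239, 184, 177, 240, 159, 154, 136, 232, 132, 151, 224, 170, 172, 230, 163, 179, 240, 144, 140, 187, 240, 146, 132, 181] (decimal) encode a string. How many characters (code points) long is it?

Byte at offset 0: 0xE2 = 11100010 → 3-byte char (#1). Advance 3.
Byte at offset 3: 0xF0 = 11110000 → 4-byte char (#2). Advance 4.
Byte at offset 7: 0xF2 = 11110010 → 4-byte char (#3). Advance 4.
Byte at offset 11: 0xE0 = 11100000 → 3-byte char (#4). Advance 3.
Byte at offset 14: 0xEF = 11101111 → 3-byte char (#5). Advance 3.
Byte at offset 17: 0xF0 = 11110000 → 4-byte char (#6). Advance 4.
Byte at offset 21: 0xE8 = 11101000 → 3-byte char (#7). Advance 3.
Byte at offset 24: 0xE0 = 11100000 → 3-byte char (#8). Advance 3.
Byte at offset 27: 0xE6 = 11100110 → 3-byte char (#9). Advance 3.
Byte at offset 30: 0xF0 = 11110000 → 4-byte char (#10). Advance 4.
Byte at offset 34: 0xF0 = 11110000 → 4-byte char (#11). Advance 4.
Reached end at offset 38 after 11 code points.

11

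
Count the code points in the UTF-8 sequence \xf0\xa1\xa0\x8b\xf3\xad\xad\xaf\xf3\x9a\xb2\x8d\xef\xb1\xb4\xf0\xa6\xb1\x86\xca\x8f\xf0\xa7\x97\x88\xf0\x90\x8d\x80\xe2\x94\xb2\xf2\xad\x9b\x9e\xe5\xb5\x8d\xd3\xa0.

12

Byte at offset 0: 0xF0 = 11110000 → 4-byte char (#1). Advance 4.
Byte at offset 4: 0xF3 = 11110011 → 4-byte char (#2). Advance 4.
Byte at offset 8: 0xF3 = 11110011 → 4-byte char (#3). Advance 4.
Byte at offset 12: 0xEF = 11101111 → 3-byte char (#4). Advance 3.
Byte at offset 15: 0xF0 = 11110000 → 4-byte char (#5). Advance 4.
Byte at offset 19: 0xCA = 11001010 → 2-byte char (#6). Advance 2.
Byte at offset 21: 0xF0 = 11110000 → 4-byte char (#7). Advance 4.
Byte at offset 25: 0xF0 = 11110000 → 4-byte char (#8). Advance 4.
Byte at offset 29: 0xE2 = 11100010 → 3-byte char (#9). Advance 3.
Byte at offset 32: 0xF2 = 11110010 → 4-byte char (#10). Advance 4.
Byte at offset 36: 0xE5 = 11100101 → 3-byte char (#11). Advance 3.
Byte at offset 39: 0xD3 = 11010011 → 2-byte char (#12). Advance 2.
Reached end at offset 41 after 12 code points.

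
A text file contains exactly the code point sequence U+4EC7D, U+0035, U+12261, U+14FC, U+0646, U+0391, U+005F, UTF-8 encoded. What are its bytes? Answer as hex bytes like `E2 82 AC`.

F1 8E B1 BD 35 F0 92 89 A1 E1 93 BC D9 86 CE 91 5F

U+4EC7D: 4-byte form → F1 8E B1 BD.
U+0035: 1-byte form → 35.
U+12261: 4-byte form → F0 92 89 A1.
U+14FC: 3-byte form → E1 93 BC.
U+0646: 2-byte form → D9 86.
U+0391: 2-byte form → CE 91.
U+005F: 1-byte form → 5F.
Concatenated (17 bytes): F1 8E B1 BD 35 F0 92 89 A1 E1 93 BC D9 86 CE 91 5F.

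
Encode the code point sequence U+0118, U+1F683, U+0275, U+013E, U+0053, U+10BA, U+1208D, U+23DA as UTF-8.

U+0118: 2-byte form → C4 98.
U+1F683: 4-byte form → F0 9F 9A 83.
U+0275: 2-byte form → C9 B5.
U+013E: 2-byte form → C4 BE.
U+0053: 1-byte form → 53.
U+10BA: 3-byte form → E1 82 BA.
U+1208D: 4-byte form → F0 92 82 8D.
U+23DA: 3-byte form → E2 8F 9A.
Concatenated (21 bytes): C4 98 F0 9F 9A 83 C9 B5 C4 BE 53 E1 82 BA F0 92 82 8D E2 8F 9A.

C4 98 F0 9F 9A 83 C9 B5 C4 BE 53 E1 82 BA F0 92 82 8D E2 8F 9A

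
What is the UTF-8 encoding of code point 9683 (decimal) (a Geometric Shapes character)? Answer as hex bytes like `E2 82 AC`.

U+25D3 = 0x25D3 = 9683 decimal. In range U+0800–U+FFFF → 3-byte form: 1110xxxx 10xxxxxx 10xxxxxx.
Binary (16 bits): 0010010111010011.
Split 4+6+6: 0010 | 010111 | 010011.
Byte 1: 11100010 = 0xE2.
Byte 2: 10010111 = 0x97.
Byte 3: 10010011 = 0x93.

E2 97 93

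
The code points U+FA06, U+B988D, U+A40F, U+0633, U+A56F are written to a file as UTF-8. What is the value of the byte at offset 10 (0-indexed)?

U+FA06 → 3-byte form EF A8 86 at offsets 0–2.
U+B988D → 4-byte form F2 B9 A2 8D at offsets 3–6.
U+A40F → 3-byte form EA 90 8F at offsets 7–9.
U+0633 → 2-byte form D8 B3 at offsets 10–11.
Offset 10 falls in char 4's range; it's byte 1 of D8 B3 = 0xD8.

0xD8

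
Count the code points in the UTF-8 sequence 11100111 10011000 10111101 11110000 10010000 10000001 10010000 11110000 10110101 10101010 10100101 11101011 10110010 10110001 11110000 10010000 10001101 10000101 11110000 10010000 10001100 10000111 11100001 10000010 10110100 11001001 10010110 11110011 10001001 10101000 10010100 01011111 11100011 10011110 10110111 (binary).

11

Byte at offset 0: 0xE7 = 11100111 → 3-byte char (#1). Advance 3.
Byte at offset 3: 0xF0 = 11110000 → 4-byte char (#2). Advance 4.
Byte at offset 7: 0xF0 = 11110000 → 4-byte char (#3). Advance 4.
Byte at offset 11: 0xEB = 11101011 → 3-byte char (#4). Advance 3.
Byte at offset 14: 0xF0 = 11110000 → 4-byte char (#5). Advance 4.
Byte at offset 18: 0xF0 = 11110000 → 4-byte char (#6). Advance 4.
Byte at offset 22: 0xE1 = 11100001 → 3-byte char (#7). Advance 3.
Byte at offset 25: 0xC9 = 11001001 → 2-byte char (#8). Advance 2.
Byte at offset 27: 0xF3 = 11110011 → 4-byte char (#9). Advance 4.
Byte at offset 31: 0x5F = 01011111 → 1-byte char (#10). Advance 1.
Byte at offset 32: 0xE3 = 11100011 → 3-byte char (#11). Advance 3.
Reached end at offset 35 after 11 code points.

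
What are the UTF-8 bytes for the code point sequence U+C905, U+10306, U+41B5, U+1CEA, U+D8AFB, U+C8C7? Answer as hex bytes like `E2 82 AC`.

EC A4 85 F0 90 8C 86 E4 86 B5 E1 B3 AA F3 98 AB BB EC A3 87

U+C905: 3-byte form → EC A4 85.
U+10306: 4-byte form → F0 90 8C 86.
U+41B5: 3-byte form → E4 86 B5.
U+1CEA: 3-byte form → E1 B3 AA.
U+D8AFB: 4-byte form → F3 98 AB BB.
U+C8C7: 3-byte form → EC A3 87.
Concatenated (20 bytes): EC A4 85 F0 90 8C 86 E4 86 B5 E1 B3 AA F3 98 AB BB EC A3 87.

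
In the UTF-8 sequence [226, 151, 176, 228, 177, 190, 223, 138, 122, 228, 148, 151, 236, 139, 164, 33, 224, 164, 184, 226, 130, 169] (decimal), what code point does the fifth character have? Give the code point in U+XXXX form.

Offset 0: leading byte 0xE2 = 11100010 → 3-byte char #1 = E2 97 B0.
Offset 3: leading byte 0xE4 = 11100100 → 3-byte char #2 = E4 B1 BE.
Offset 6: leading byte 0xDF = 11011111 → 2-byte char #3 = DF 8A.
Offset 8: leading byte 0x7A = 01111010 → 1-byte char #4 = 7A.
Offset 9: leading byte 0xE4 = 11100100 → 3-byte char #5 = E4 94 97.
Leading byte 0xE4 = 11100100 matches 1110xxxx → 3-byte sequence.
Byte 1: 0xE4 = 11100100, payload 0100 (4 bits).
Byte 2: 0x94 = 10010100 (10xxxxxx ✓), payload 010100.
Byte 3: 0x97 = 10010111 (10xxxxxx ✓), payload 010111.
Concatenate: 0100010100010111 = 0x4517 (16 bits → U+4517).

U+4517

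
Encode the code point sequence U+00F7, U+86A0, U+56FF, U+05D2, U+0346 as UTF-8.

C3 B7 E8 9A A0 E5 9B BF D7 92 CD 86

U+00F7: 2-byte form → C3 B7.
U+86A0: 3-byte form → E8 9A A0.
U+56FF: 3-byte form → E5 9B BF.
U+05D2: 2-byte form → D7 92.
U+0346: 2-byte form → CD 86.
Concatenated (12 bytes): C3 B7 E8 9A A0 E5 9B BF D7 92 CD 86.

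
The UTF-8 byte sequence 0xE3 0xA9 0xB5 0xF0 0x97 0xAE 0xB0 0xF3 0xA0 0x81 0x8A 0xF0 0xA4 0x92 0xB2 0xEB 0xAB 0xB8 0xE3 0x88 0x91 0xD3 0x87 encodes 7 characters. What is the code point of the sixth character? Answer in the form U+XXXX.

Offset 0: leading byte 0xE3 = 11100011 → 3-byte char #1 = E3 A9 B5.
Offset 3: leading byte 0xF0 = 11110000 → 4-byte char #2 = F0 97 AE B0.
Offset 7: leading byte 0xF3 = 11110011 → 4-byte char #3 = F3 A0 81 8A.
Offset 11: leading byte 0xF0 = 11110000 → 4-byte char #4 = F0 A4 92 B2.
Offset 15: leading byte 0xEB = 11101011 → 3-byte char #5 = EB AB B8.
Offset 18: leading byte 0xE3 = 11100011 → 3-byte char #6 = E3 88 91.
Leading byte 0xE3 = 11100011 matches 1110xxxx → 3-byte sequence.
Byte 1: 0xE3 = 11100011, payload 0011 (4 bits).
Byte 2: 0x88 = 10001000 (10xxxxxx ✓), payload 001000.
Byte 3: 0x91 = 10010001 (10xxxxxx ✓), payload 010001.
Concatenate: 0011001000010001 = 0x3211 (16 bits → U+3211).

U+3211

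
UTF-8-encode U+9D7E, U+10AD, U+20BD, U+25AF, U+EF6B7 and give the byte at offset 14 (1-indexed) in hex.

0xAF

1-indexed offset 14 is 0-indexed offset 13.
U+9D7E → 3-byte form E9 B5 BE at offsets 0–2.
U+10AD → 3-byte form E1 82 AD at offsets 3–5.
U+20BD → 3-byte form E2 82 BD at offsets 6–8.
U+25AF → 3-byte form E2 96 AF at offsets 9–11.
U+EF6B7 → 4-byte form F3 AF 9A B7 at offsets 12–15.
Offset 13 falls in char 5's range; it's byte 2 of F3 AF 9A B7 = 0xAF.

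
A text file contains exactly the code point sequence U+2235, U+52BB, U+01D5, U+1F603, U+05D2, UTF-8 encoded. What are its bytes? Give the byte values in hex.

U+2235: 3-byte form → E2 88 B5.
U+52BB: 3-byte form → E5 8A BB.
U+01D5: 2-byte form → C7 95.
U+1F603: 4-byte form → F0 9F 98 83.
U+05D2: 2-byte form → D7 92.
Concatenated (14 bytes): E2 88 B5 E5 8A BB C7 95 F0 9F 98 83 D7 92.

E2 88 B5 E5 8A BB C7 95 F0 9F 98 83 D7 92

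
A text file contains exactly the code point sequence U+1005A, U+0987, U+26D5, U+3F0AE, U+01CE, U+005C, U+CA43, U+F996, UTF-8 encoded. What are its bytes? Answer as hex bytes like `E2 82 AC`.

F0 90 81 9A E0 A6 87 E2 9B 95 F0 BF 82 AE C7 8E 5C EC A9 83 EF A6 96

U+1005A: 4-byte form → F0 90 81 9A.
U+0987: 3-byte form → E0 A6 87.
U+26D5: 3-byte form → E2 9B 95.
U+3F0AE: 4-byte form → F0 BF 82 AE.
U+01CE: 2-byte form → C7 8E.
U+005C: 1-byte form → 5C.
U+CA43: 3-byte form → EC A9 83.
U+F996: 3-byte form → EF A6 96.
Concatenated (23 bytes): F0 90 81 9A E0 A6 87 E2 9B 95 F0 BF 82 AE C7 8E 5C EC A9 83 EF A6 96.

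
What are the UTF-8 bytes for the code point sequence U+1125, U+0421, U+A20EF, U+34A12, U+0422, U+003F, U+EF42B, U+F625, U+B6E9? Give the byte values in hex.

U+1125: 3-byte form → E1 84 A5.
U+0421: 2-byte form → D0 A1.
U+A20EF: 4-byte form → F2 A2 83 AF.
U+34A12: 4-byte form → F0 B4 A8 92.
U+0422: 2-byte form → D0 A2.
U+003F: 1-byte form → 3F.
U+EF42B: 4-byte form → F3 AF 90 AB.
U+F625: 3-byte form → EF 98 A5.
U+B6E9: 3-byte form → EB 9B A9.
Concatenated (26 bytes): E1 84 A5 D0 A1 F2 A2 83 AF F0 B4 A8 92 D0 A2 3F F3 AF 90 AB EF 98 A5 EB 9B A9.

E1 84 A5 D0 A1 F2 A2 83 AF F0 B4 A8 92 D0 A2 3F F3 AF 90 AB EF 98 A5 EB 9B A9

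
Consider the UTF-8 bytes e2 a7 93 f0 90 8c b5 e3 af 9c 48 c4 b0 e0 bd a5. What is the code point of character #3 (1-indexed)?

U+3BDC

Offset 0: leading byte 0xE2 = 11100010 → 3-byte char #1 = E2 A7 93.
Offset 3: leading byte 0xF0 = 11110000 → 4-byte char #2 = F0 90 8C B5.
Offset 7: leading byte 0xE3 = 11100011 → 3-byte char #3 = E3 AF 9C.
Leading byte 0xE3 = 11100011 matches 1110xxxx → 3-byte sequence.
Byte 1: 0xE3 = 11100011, payload 0011 (4 bits).
Byte 2: 0xAF = 10101111 (10xxxxxx ✓), payload 101111.
Byte 3: 0x9C = 10011100 (10xxxxxx ✓), payload 011100.
Concatenate: 0011101111011100 = 0x3BDC (16 bits → U+3BDC).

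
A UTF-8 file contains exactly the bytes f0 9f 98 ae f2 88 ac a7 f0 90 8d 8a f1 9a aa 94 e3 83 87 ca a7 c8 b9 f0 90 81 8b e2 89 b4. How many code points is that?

9

Byte at offset 0: 0xF0 = 11110000 → 4-byte char (#1). Advance 4.
Byte at offset 4: 0xF2 = 11110010 → 4-byte char (#2). Advance 4.
Byte at offset 8: 0xF0 = 11110000 → 4-byte char (#3). Advance 4.
Byte at offset 12: 0xF1 = 11110001 → 4-byte char (#4). Advance 4.
Byte at offset 16: 0xE3 = 11100011 → 3-byte char (#5). Advance 3.
Byte at offset 19: 0xCA = 11001010 → 2-byte char (#6). Advance 2.
Byte at offset 21: 0xC8 = 11001000 → 2-byte char (#7). Advance 2.
Byte at offset 23: 0xF0 = 11110000 → 4-byte char (#8). Advance 4.
Byte at offset 27: 0xE2 = 11100010 → 3-byte char (#9). Advance 3.
Reached end at offset 30 after 9 code points.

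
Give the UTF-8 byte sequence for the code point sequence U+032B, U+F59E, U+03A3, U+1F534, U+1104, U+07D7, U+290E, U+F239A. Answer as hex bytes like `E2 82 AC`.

U+032B: 2-byte form → CC AB.
U+F59E: 3-byte form → EF 96 9E.
U+03A3: 2-byte form → CE A3.
U+1F534: 4-byte form → F0 9F 94 B4.
U+1104: 3-byte form → E1 84 84.
U+07D7: 2-byte form → DF 97.
U+290E: 3-byte form → E2 A4 8E.
U+F239A: 4-byte form → F3 B2 8E 9A.
Concatenated (23 bytes): CC AB EF 96 9E CE A3 F0 9F 94 B4 E1 84 84 DF 97 E2 A4 8E F3 B2 8E 9A.

CC AB EF 96 9E CE A3 F0 9F 94 B4 E1 84 84 DF 97 E2 A4 8E F3 B2 8E 9A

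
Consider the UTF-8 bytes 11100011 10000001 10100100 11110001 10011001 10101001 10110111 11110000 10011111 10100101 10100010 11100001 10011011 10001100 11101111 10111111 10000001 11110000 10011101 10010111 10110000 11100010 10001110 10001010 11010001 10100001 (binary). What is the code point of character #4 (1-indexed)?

U+16CC

Offset 0: leading byte 0xE3 = 11100011 → 3-byte char #1 = E3 81 A4.
Offset 3: leading byte 0xF1 = 11110001 → 4-byte char #2 = F1 99 A9 B7.
Offset 7: leading byte 0xF0 = 11110000 → 4-byte char #3 = F0 9F A5 A2.
Offset 11: leading byte 0xE1 = 11100001 → 3-byte char #4 = E1 9B 8C.
Leading byte 0xE1 = 11100001 matches 1110xxxx → 3-byte sequence.
Byte 1: 0xE1 = 11100001, payload 0001 (4 bits).
Byte 2: 0x9B = 10011011 (10xxxxxx ✓), payload 011011.
Byte 3: 0x8C = 10001100 (10xxxxxx ✓), payload 001100.
Concatenate: 0001011011001100 = 0x16CC (16 bits → U+16CC).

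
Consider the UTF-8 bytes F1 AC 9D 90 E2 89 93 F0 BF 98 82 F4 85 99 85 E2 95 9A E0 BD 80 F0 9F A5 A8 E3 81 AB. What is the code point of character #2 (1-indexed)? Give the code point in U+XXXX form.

Offset 0: leading byte 0xF1 = 11110001 → 4-byte char #1 = F1 AC 9D 90.
Offset 4: leading byte 0xE2 = 11100010 → 3-byte char #2 = E2 89 93.
Leading byte 0xE2 = 11100010 matches 1110xxxx → 3-byte sequence.
Byte 1: 0xE2 = 11100010, payload 0010 (4 bits).
Byte 2: 0x89 = 10001001 (10xxxxxx ✓), payload 001001.
Byte 3: 0x93 = 10010011 (10xxxxxx ✓), payload 010011.
Concatenate: 0010001001010011 = 0x2253 (16 bits → U+2253).

U+2253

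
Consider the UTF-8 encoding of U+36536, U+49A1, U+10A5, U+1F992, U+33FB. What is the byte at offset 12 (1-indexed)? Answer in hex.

0x9F

1-indexed offset 12 is 0-indexed offset 11.
U+36536 → 4-byte form F0 B6 94 B6 at offsets 0–3.
U+49A1 → 3-byte form E4 A6 A1 at offsets 4–6.
U+10A5 → 3-byte form E1 82 A5 at offsets 7–9.
U+1F992 → 4-byte form F0 9F A6 92 at offsets 10–13.
Offset 11 falls in char 4's range; it's byte 2 of F0 9F A6 92 = 0x9F.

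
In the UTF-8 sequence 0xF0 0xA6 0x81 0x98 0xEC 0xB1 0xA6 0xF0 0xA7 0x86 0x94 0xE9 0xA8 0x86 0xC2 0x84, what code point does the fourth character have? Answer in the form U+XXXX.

U+9A06

Offset 0: leading byte 0xF0 = 11110000 → 4-byte char #1 = F0 A6 81 98.
Offset 4: leading byte 0xEC = 11101100 → 3-byte char #2 = EC B1 A6.
Offset 7: leading byte 0xF0 = 11110000 → 4-byte char #3 = F0 A7 86 94.
Offset 11: leading byte 0xE9 = 11101001 → 3-byte char #4 = E9 A8 86.
Leading byte 0xE9 = 11101001 matches 1110xxxx → 3-byte sequence.
Byte 1: 0xE9 = 11101001, payload 1001 (4 bits).
Byte 2: 0xA8 = 10101000 (10xxxxxx ✓), payload 101000.
Byte 3: 0x86 = 10000110 (10xxxxxx ✓), payload 000110.
Concatenate: 1001101000000110 = 0x9A06 (16 bits → U+9A06).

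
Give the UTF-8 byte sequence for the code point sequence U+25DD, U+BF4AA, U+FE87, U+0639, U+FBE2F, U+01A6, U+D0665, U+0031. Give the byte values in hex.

U+25DD: 3-byte form → E2 97 9D.
U+BF4AA: 4-byte form → F2 BF 92 AA.
U+FE87: 3-byte form → EF BA 87.
U+0639: 2-byte form → D8 B9.
U+FBE2F: 4-byte form → F3 BB B8 AF.
U+01A6: 2-byte form → C6 A6.
U+D0665: 4-byte form → F3 90 99 A5.
U+0031: 1-byte form → 31.
Concatenated (23 bytes): E2 97 9D F2 BF 92 AA EF BA 87 D8 B9 F3 BB B8 AF C6 A6 F3 90 99 A5 31.

E2 97 9D F2 BF 92 AA EF BA 87 D8 B9 F3 BB B8 AF C6 A6 F3 90 99 A5 31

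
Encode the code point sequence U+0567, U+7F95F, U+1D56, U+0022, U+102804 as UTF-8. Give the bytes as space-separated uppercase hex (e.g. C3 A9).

U+0567: 2-byte form → D5 A7.
U+7F95F: 4-byte form → F1 BF A5 9F.
U+1D56: 3-byte form → E1 B5 96.
U+0022: 1-byte form → 22.
U+102804: 4-byte form → F4 82 A0 84.
Concatenated (14 bytes): D5 A7 F1 BF A5 9F E1 B5 96 22 F4 82 A0 84.

D5 A7 F1 BF A5 9F E1 B5 96 22 F4 82 A0 84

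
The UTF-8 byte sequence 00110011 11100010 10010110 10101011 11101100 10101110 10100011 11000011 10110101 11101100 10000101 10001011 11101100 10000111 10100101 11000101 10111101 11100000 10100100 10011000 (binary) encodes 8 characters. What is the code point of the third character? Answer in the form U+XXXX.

U+CBA3

Offset 0: leading byte 0x33 = 00110011 → 1-byte char #1 = 33.
Offset 1: leading byte 0xE2 = 11100010 → 3-byte char #2 = E2 96 AB.
Offset 4: leading byte 0xEC = 11101100 → 3-byte char #3 = EC AE A3.
Leading byte 0xEC = 11101100 matches 1110xxxx → 3-byte sequence.
Byte 1: 0xEC = 11101100, payload 1100 (4 bits).
Byte 2: 0xAE = 10101110 (10xxxxxx ✓), payload 101110.
Byte 3: 0xA3 = 10100011 (10xxxxxx ✓), payload 100011.
Concatenate: 1100101110100011 = 0xCBA3 (16 bits → U+CBA3).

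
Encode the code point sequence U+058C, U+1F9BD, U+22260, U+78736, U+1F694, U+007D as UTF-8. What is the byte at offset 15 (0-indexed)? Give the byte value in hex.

U+058C → 2-byte form D6 8C at offsets 0–1.
U+1F9BD → 4-byte form F0 9F A6 BD at offsets 2–5.
U+22260 → 4-byte form F0 A2 89 A0 at offsets 6–9.
U+78736 → 4-byte form F1 B8 9C B6 at offsets 10–13.
U+1F694 → 4-byte form F0 9F 9A 94 at offsets 14–17.
Offset 15 falls in char 5's range; it's byte 2 of F0 9F 9A 94 = 0x9F.

0x9F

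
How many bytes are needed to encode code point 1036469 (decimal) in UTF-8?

4

U+FD0B5 = 0xFD0B5. UTF-8 uses 1 byte below 0x80, 2 below 0x800, 3 below 0x10000, 4 up to 0x10FFFF. 0xFD0B5 is in U+10000–U+10FFFF → 4 bytes.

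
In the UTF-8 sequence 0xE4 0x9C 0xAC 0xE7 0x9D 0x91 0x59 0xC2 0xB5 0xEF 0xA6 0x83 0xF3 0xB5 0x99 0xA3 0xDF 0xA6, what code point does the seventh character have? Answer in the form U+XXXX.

Offset 0: leading byte 0xE4 = 11100100 → 3-byte char #1 = E4 9C AC.
Offset 3: leading byte 0xE7 = 11100111 → 3-byte char #2 = E7 9D 91.
Offset 6: leading byte 0x59 = 01011001 → 1-byte char #3 = 59.
Offset 7: leading byte 0xC2 = 11000010 → 2-byte char #4 = C2 B5.
Offset 9: leading byte 0xEF = 11101111 → 3-byte char #5 = EF A6 83.
Offset 12: leading byte 0xF3 = 11110011 → 4-byte char #6 = F3 B5 99 A3.
Offset 16: leading byte 0xDF = 11011111 → 2-byte char #7 = DF A6.
Leading byte 0xDF = 11011111 matches 110xxxxx → 2-byte sequence.
Byte 1: 0xDF = 11011111, payload 11111 (5 bits).
Byte 2: 0xA6 = 10100110 (10xxxxxx ✓), payload 100110.
Concatenate: 11111100110 = 0x7E6 (11 bits → U+07E6).

U+07E6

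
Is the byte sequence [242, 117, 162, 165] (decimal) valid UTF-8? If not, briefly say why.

invalid (non-continuation byte where continuation expected)

Leading byte 0xF2 = 11110010 → 4-byte form.
Byte 2 is 0x75 = 01110101, which is not 10xxxxxx — expected a continuation byte.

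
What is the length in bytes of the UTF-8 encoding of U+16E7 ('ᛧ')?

3

U+16E7 = 0x16E7. UTF-8 uses 1 byte below 0x80, 2 below 0x800, 3 below 0x10000, 4 up to 0x10FFFF. 0x16E7 is in U+0800–U+FFFF → 3 bytes.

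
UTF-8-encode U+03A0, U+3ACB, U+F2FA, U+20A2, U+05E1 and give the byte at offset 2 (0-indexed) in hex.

0xE3

U+03A0 → 2-byte form CE A0 at offsets 0–1.
U+3ACB → 3-byte form E3 AB 8B at offsets 2–4.
Offset 2 falls in char 2's range; it's byte 1 of E3 AB 8B = 0xE3.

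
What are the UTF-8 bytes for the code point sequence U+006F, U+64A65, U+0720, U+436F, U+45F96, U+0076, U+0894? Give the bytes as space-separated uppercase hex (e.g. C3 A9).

U+006F: 1-byte form → 6F.
U+64A65: 4-byte form → F1 A4 A9 A5.
U+0720: 2-byte form → DC A0.
U+436F: 3-byte form → E4 8D AF.
U+45F96: 4-byte form → F1 85 BE 96.
U+0076: 1-byte form → 76.
U+0894: 3-byte form → E0 A2 94.
Concatenated (18 bytes): 6F F1 A4 A9 A5 DC A0 E4 8D AF F1 85 BE 96 76 E0 A2 94.

6F F1 A4 A9 A5 DC A0 E4 8D AF F1 85 BE 96 76 E0 A2 94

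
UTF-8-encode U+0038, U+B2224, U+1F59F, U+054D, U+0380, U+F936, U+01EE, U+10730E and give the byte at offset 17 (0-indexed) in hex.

U+0038 → 1-byte form 38 at offsets 0–0.
U+B2224 → 4-byte form F2 B2 88 A4 at offsets 1–4.
U+1F59F → 4-byte form F0 9F 96 9F at offsets 5–8.
U+054D → 2-byte form D5 8D at offsets 9–10.
U+0380 → 2-byte form CE 80 at offsets 11–12.
U+F936 → 3-byte form EF A4 B6 at offsets 13–15.
U+01EE → 2-byte form C7 AE at offsets 16–17.
Offset 17 falls in char 7's range; it's byte 2 of C7 AE = 0xAE.

0xAE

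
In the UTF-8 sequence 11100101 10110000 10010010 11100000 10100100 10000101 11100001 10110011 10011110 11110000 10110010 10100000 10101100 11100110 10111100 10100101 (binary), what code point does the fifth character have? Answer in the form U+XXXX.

Offset 0: leading byte 0xE5 = 11100101 → 3-byte char #1 = E5 B0 92.
Offset 3: leading byte 0xE0 = 11100000 → 3-byte char #2 = E0 A4 85.
Offset 6: leading byte 0xE1 = 11100001 → 3-byte char #3 = E1 B3 9E.
Offset 9: leading byte 0xF0 = 11110000 → 4-byte char #4 = F0 B2 A0 AC.
Offset 13: leading byte 0xE6 = 11100110 → 3-byte char #5 = E6 BC A5.
Leading byte 0xE6 = 11100110 matches 1110xxxx → 3-byte sequence.
Byte 1: 0xE6 = 11100110, payload 0110 (4 bits).
Byte 2: 0xBC = 10111100 (10xxxxxx ✓), payload 111100.
Byte 3: 0xA5 = 10100101 (10xxxxxx ✓), payload 100101.
Concatenate: 0110111100100101 = 0x6F25 (16 bits → U+6F25).

U+6F25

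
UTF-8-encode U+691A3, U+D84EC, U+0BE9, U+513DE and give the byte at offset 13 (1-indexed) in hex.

1-indexed offset 13 is 0-indexed offset 12.
U+691A3 → 4-byte form F1 A9 86 A3 at offsets 0–3.
U+D84EC → 4-byte form F3 98 93 AC at offsets 4–7.
U+0BE9 → 3-byte form E0 AF A9 at offsets 8–10.
U+513DE → 4-byte form F1 91 8F 9E at offsets 11–14.
Offset 12 falls in char 4's range; it's byte 2 of F1 91 8F 9E = 0x91.

0x91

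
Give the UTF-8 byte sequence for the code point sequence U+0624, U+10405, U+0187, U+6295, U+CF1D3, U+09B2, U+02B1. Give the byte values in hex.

D8 A4 F0 90 90 85 C6 87 E6 8A 95 F3 8F 87 93 E0 A6 B2 CA B1

U+0624: 2-byte form → D8 A4.
U+10405: 4-byte form → F0 90 90 85.
U+0187: 2-byte form → C6 87.
U+6295: 3-byte form → E6 8A 95.
U+CF1D3: 4-byte form → F3 8F 87 93.
U+09B2: 3-byte form → E0 A6 B2.
U+02B1: 2-byte form → CA B1.
Concatenated (20 bytes): D8 A4 F0 90 90 85 C6 87 E6 8A 95 F3 8F 87 93 E0 A6 B2 CA B1.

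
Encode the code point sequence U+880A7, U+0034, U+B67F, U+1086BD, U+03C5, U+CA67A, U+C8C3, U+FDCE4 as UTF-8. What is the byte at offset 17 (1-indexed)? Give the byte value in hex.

1-indexed offset 17 is 0-indexed offset 16.
U+880A7 → 4-byte form F2 88 82 A7 at offsets 0–3.
U+0034 → 1-byte form 34 at offsets 4–4.
U+B67F → 3-byte form EB 99 BF at offsets 5–7.
U+1086BD → 4-byte form F4 88 9A BD at offsets 8–11.
U+03C5 → 2-byte form CF 85 at offsets 12–13.
U+CA67A → 4-byte form F3 8A 99 BA at offsets 14–17.
Offset 16 falls in char 6's range; it's byte 3 of F3 8A 99 BA = 0x99.

0x99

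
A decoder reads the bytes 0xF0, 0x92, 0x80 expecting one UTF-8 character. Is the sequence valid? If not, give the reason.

Leading byte 0xF0 = 11110000 → 4-byte form, but only 3 bytes are present.

invalid (sequence truncated)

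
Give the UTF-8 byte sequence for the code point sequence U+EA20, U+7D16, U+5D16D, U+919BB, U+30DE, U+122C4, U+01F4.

EE A8 A0 E7 B4 96 F1 9D 85 AD F2 91 A6 BB E3 83 9E F0 92 8B 84 C7 B4

U+EA20: 3-byte form → EE A8 A0.
U+7D16: 3-byte form → E7 B4 96.
U+5D16D: 4-byte form → F1 9D 85 AD.
U+919BB: 4-byte form → F2 91 A6 BB.
U+30DE: 3-byte form → E3 83 9E.
U+122C4: 4-byte form → F0 92 8B 84.
U+01F4: 2-byte form → C7 B4.
Concatenated (23 bytes): EE A8 A0 E7 B4 96 F1 9D 85 AD F2 91 A6 BB E3 83 9E F0 92 8B 84 C7 B4.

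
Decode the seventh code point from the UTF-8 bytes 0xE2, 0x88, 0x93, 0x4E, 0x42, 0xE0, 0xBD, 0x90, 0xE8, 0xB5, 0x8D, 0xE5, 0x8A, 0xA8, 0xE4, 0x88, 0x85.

Offset 0: leading byte 0xE2 = 11100010 → 3-byte char #1 = E2 88 93.
Offset 3: leading byte 0x4E = 01001110 → 1-byte char #2 = 4E.
Offset 4: leading byte 0x42 = 01000010 → 1-byte char #3 = 42.
Offset 5: leading byte 0xE0 = 11100000 → 3-byte char #4 = E0 BD 90.
Offset 8: leading byte 0xE8 = 11101000 → 3-byte char #5 = E8 B5 8D.
Offset 11: leading byte 0xE5 = 11100101 → 3-byte char #6 = E5 8A A8.
Offset 14: leading byte 0xE4 = 11100100 → 3-byte char #7 = E4 88 85.
Leading byte 0xE4 = 11100100 matches 1110xxxx → 3-byte sequence.
Byte 1: 0xE4 = 11100100, payload 0100 (4 bits).
Byte 2: 0x88 = 10001000 (10xxxxxx ✓), payload 001000.
Byte 3: 0x85 = 10000101 (10xxxxxx ✓), payload 000101.
Concatenate: 0100001000000101 = 0x4205 (16 bits → U+4205).

U+4205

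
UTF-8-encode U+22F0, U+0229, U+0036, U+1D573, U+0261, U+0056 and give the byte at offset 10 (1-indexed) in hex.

1-indexed offset 10 is 0-indexed offset 9.
U+22F0 → 3-byte form E2 8B B0 at offsets 0–2.
U+0229 → 2-byte form C8 A9 at offsets 3–4.
U+0036 → 1-byte form 36 at offsets 5–5.
U+1D573 → 4-byte form F0 9D 95 B3 at offsets 6–9.
Offset 9 falls in char 4's range; it's byte 4 of F0 9D 95 B3 = 0xB3.

0xB3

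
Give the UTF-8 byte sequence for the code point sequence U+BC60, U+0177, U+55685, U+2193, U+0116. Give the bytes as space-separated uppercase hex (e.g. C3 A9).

U+BC60: 3-byte form → EB B1 A0.
U+0177: 2-byte form → C5 B7.
U+55685: 4-byte form → F1 95 9A 85.
U+2193: 3-byte form → E2 86 93.
U+0116: 2-byte form → C4 96.
Concatenated (14 bytes): EB B1 A0 C5 B7 F1 95 9A 85 E2 86 93 C4 96.

EB B1 A0 C5 B7 F1 95 9A 85 E2 86 93 C4 96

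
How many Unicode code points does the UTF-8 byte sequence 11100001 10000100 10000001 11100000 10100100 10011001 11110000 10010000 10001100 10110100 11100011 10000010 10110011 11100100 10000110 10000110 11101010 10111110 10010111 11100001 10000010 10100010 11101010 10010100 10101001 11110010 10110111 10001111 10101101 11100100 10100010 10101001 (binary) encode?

Byte at offset 0: 0xE1 = 11100001 → 3-byte char (#1). Advance 3.
Byte at offset 3: 0xE0 = 11100000 → 3-byte char (#2). Advance 3.
Byte at offset 6: 0xF0 = 11110000 → 4-byte char (#3). Advance 4.
Byte at offset 10: 0xE3 = 11100011 → 3-byte char (#4). Advance 3.
Byte at offset 13: 0xE4 = 11100100 → 3-byte char (#5). Advance 3.
Byte at offset 16: 0xEA = 11101010 → 3-byte char (#6). Advance 3.
Byte at offset 19: 0xE1 = 11100001 → 3-byte char (#7). Advance 3.
Byte at offset 22: 0xEA = 11101010 → 3-byte char (#8). Advance 3.
Byte at offset 25: 0xF2 = 11110010 → 4-byte char (#9). Advance 4.
Byte at offset 29: 0xE4 = 11100100 → 3-byte char (#10). Advance 3.
Reached end at offset 32 after 10 code points.

10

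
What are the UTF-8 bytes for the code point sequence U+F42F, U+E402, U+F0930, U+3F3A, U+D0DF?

U+F42F: 3-byte form → EF 90 AF.
U+E402: 3-byte form → EE 90 82.
U+F0930: 4-byte form → F3 B0 A4 B0.
U+3F3A: 3-byte form → E3 BC BA.
U+D0DF: 3-byte form → ED 83 9F.
Concatenated (16 bytes): EF 90 AF EE 90 82 F3 B0 A4 B0 E3 BC BA ED 83 9F.

EF 90 AF EE 90 82 F3 B0 A4 B0 E3 BC BA ED 83 9F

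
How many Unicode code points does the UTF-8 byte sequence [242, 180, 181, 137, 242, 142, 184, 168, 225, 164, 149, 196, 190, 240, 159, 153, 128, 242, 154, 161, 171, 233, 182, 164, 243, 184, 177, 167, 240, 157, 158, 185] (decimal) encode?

9

Byte at offset 0: 0xF2 = 11110010 → 4-byte char (#1). Advance 4.
Byte at offset 4: 0xF2 = 11110010 → 4-byte char (#2). Advance 4.
Byte at offset 8: 0xE1 = 11100001 → 3-byte char (#3). Advance 3.
Byte at offset 11: 0xC4 = 11000100 → 2-byte char (#4). Advance 2.
Byte at offset 13: 0xF0 = 11110000 → 4-byte char (#5). Advance 4.
Byte at offset 17: 0xF2 = 11110010 → 4-byte char (#6). Advance 4.
Byte at offset 21: 0xE9 = 11101001 → 3-byte char (#7). Advance 3.
Byte at offset 24: 0xF3 = 11110011 → 4-byte char (#8). Advance 4.
Byte at offset 28: 0xF0 = 11110000 → 4-byte char (#9). Advance 4.
Reached end at offset 32 after 9 code points.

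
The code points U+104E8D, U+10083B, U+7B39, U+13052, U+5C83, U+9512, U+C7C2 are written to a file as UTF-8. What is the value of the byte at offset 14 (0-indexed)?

0x92

U+104E8D → 4-byte form F4 84 BA 8D at offsets 0–3.
U+10083B → 4-byte form F4 80 A0 BB at offsets 4–7.
U+7B39 → 3-byte form E7 AC B9 at offsets 8–10.
U+13052 → 4-byte form F0 93 81 92 at offsets 11–14.
Offset 14 falls in char 4's range; it's byte 4 of F0 93 81 92 = 0x92.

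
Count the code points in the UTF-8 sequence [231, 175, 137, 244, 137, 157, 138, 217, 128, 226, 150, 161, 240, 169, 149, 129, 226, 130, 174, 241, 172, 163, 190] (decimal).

Byte at offset 0: 0xE7 = 11100111 → 3-byte char (#1). Advance 3.
Byte at offset 3: 0xF4 = 11110100 → 4-byte char (#2). Advance 4.
Byte at offset 7: 0xD9 = 11011001 → 2-byte char (#3). Advance 2.
Byte at offset 9: 0xE2 = 11100010 → 3-byte char (#4). Advance 3.
Byte at offset 12: 0xF0 = 11110000 → 4-byte char (#5). Advance 4.
Byte at offset 16: 0xE2 = 11100010 → 3-byte char (#6). Advance 3.
Byte at offset 19: 0xF1 = 11110001 → 4-byte char (#7). Advance 4.
Reached end at offset 23 after 7 code points.

7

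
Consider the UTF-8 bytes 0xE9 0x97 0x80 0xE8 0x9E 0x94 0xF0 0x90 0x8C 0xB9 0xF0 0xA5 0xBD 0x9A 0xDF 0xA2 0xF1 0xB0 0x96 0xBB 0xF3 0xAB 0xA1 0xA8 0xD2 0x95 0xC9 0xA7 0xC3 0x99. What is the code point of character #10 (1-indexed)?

Offset 0: leading byte 0xE9 = 11101001 → 3-byte char #1 = E9 97 80.
Offset 3: leading byte 0xE8 = 11101000 → 3-byte char #2 = E8 9E 94.
Offset 6: leading byte 0xF0 = 11110000 → 4-byte char #3 = F0 90 8C B9.
Offset 10: leading byte 0xF0 = 11110000 → 4-byte char #4 = F0 A5 BD 9A.
Offset 14: leading byte 0xDF = 11011111 → 2-byte char #5 = DF A2.
Offset 16: leading byte 0xF1 = 11110001 → 4-byte char #6 = F1 B0 96 BB.
Offset 20: leading byte 0xF3 = 11110011 → 4-byte char #7 = F3 AB A1 A8.
Offset 24: leading byte 0xD2 = 11010010 → 2-byte char #8 = D2 95.
Offset 26: leading byte 0xC9 = 11001001 → 2-byte char #9 = C9 A7.
Offset 28: leading byte 0xC3 = 11000011 → 2-byte char #10 = C3 99.
Leading byte 0xC3 = 11000011 matches 110xxxxx → 2-byte sequence.
Byte 1: 0xC3 = 11000011, payload 00011 (5 bits).
Byte 2: 0x99 = 10011001 (10xxxxxx ✓), payload 011001.
Concatenate: 00011011001 = 0xD9 (11 bits → U+00D9).

U+00D9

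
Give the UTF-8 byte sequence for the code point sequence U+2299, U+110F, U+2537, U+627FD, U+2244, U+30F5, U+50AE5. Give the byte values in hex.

E2 8A 99 E1 84 8F E2 94 B7 F1 A2 9F BD E2 89 84 E3 83 B5 F1 90 AB A5

U+2299: 3-byte form → E2 8A 99.
U+110F: 3-byte form → E1 84 8F.
U+2537: 3-byte form → E2 94 B7.
U+627FD: 4-byte form → F1 A2 9F BD.
U+2244: 3-byte form → E2 89 84.
U+30F5: 3-byte form → E3 83 B5.
U+50AE5: 4-byte form → F1 90 AB A5.
Concatenated (23 bytes): E2 8A 99 E1 84 8F E2 94 B7 F1 A2 9F BD E2 89 84 E3 83 B5 F1 90 AB A5.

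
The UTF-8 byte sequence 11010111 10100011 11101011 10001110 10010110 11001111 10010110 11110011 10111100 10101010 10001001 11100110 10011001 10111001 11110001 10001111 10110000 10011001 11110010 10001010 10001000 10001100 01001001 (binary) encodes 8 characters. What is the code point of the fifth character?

U+6679

Offset 0: leading byte 0xD7 = 11010111 → 2-byte char #1 = D7 A3.
Offset 2: leading byte 0xEB = 11101011 → 3-byte char #2 = EB 8E 96.
Offset 5: leading byte 0xCF = 11001111 → 2-byte char #3 = CF 96.
Offset 7: leading byte 0xF3 = 11110011 → 4-byte char #4 = F3 BC AA 89.
Offset 11: leading byte 0xE6 = 11100110 → 3-byte char #5 = E6 99 B9.
Leading byte 0xE6 = 11100110 matches 1110xxxx → 3-byte sequence.
Byte 1: 0xE6 = 11100110, payload 0110 (4 bits).
Byte 2: 0x99 = 10011001 (10xxxxxx ✓), payload 011001.
Byte 3: 0xB9 = 10111001 (10xxxxxx ✓), payload 111001.
Concatenate: 0110011001111001 = 0x6679 (16 bits → U+6679).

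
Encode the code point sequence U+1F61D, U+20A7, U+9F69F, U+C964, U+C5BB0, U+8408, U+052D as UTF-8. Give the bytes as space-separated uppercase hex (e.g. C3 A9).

U+1F61D: 4-byte form → F0 9F 98 9D.
U+20A7: 3-byte form → E2 82 A7.
U+9F69F: 4-byte form → F2 9F 9A 9F.
U+C964: 3-byte form → EC A5 A4.
U+C5BB0: 4-byte form → F3 85 AE B0.
U+8408: 3-byte form → E8 90 88.
U+052D: 2-byte form → D4 AD.
Concatenated (23 bytes): F0 9F 98 9D E2 82 A7 F2 9F 9A 9F EC A5 A4 F3 85 AE B0 E8 90 88 D4 AD.

F0 9F 98 9D E2 82 A7 F2 9F 9A 9F EC A5 A4 F3 85 AE B0 E8 90 88 D4 AD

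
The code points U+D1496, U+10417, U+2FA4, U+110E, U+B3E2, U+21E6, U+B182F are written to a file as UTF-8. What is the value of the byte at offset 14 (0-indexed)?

0xEB

U+D1496 → 4-byte form F3 91 92 96 at offsets 0–3.
U+10417 → 4-byte form F0 90 90 97 at offsets 4–7.
U+2FA4 → 3-byte form E2 BE A4 at offsets 8–10.
U+110E → 3-byte form E1 84 8E at offsets 11–13.
U+B3E2 → 3-byte form EB 8F A2 at offsets 14–16.
Offset 14 falls in char 5's range; it's byte 1 of EB 8F A2 = 0xEB.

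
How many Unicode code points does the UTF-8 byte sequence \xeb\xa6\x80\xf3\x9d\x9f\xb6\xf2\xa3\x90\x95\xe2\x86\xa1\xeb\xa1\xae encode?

Byte at offset 0: 0xEB = 11101011 → 3-byte char (#1). Advance 3.
Byte at offset 3: 0xF3 = 11110011 → 4-byte char (#2). Advance 4.
Byte at offset 7: 0xF2 = 11110010 → 4-byte char (#3). Advance 4.
Byte at offset 11: 0xE2 = 11100010 → 3-byte char (#4). Advance 3.
Byte at offset 14: 0xEB = 11101011 → 3-byte char (#5). Advance 3.
Reached end at offset 17 after 5 code points.

5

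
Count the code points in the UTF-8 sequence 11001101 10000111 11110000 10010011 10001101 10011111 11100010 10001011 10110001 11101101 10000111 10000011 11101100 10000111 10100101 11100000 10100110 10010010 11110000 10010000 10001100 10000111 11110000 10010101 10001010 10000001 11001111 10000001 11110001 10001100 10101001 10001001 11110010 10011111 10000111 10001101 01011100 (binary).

12

Byte at offset 0: 0xCD = 11001101 → 2-byte char (#1). Advance 2.
Byte at offset 2: 0xF0 = 11110000 → 4-byte char (#2). Advance 4.
Byte at offset 6: 0xE2 = 11100010 → 3-byte char (#3). Advance 3.
Byte at offset 9: 0xED = 11101101 → 3-byte char (#4). Advance 3.
Byte at offset 12: 0xEC = 11101100 → 3-byte char (#5). Advance 3.
Byte at offset 15: 0xE0 = 11100000 → 3-byte char (#6). Advance 3.
Byte at offset 18: 0xF0 = 11110000 → 4-byte char (#7). Advance 4.
Byte at offset 22: 0xF0 = 11110000 → 4-byte char (#8). Advance 4.
Byte at offset 26: 0xCF = 11001111 → 2-byte char (#9). Advance 2.
Byte at offset 28: 0xF1 = 11110001 → 4-byte char (#10). Advance 4.
Byte at offset 32: 0xF2 = 11110010 → 4-byte char (#11). Advance 4.
Byte at offset 36: 0x5C = 01011100 → 1-byte char (#12). Advance 1.
Reached end at offset 37 after 12 code points.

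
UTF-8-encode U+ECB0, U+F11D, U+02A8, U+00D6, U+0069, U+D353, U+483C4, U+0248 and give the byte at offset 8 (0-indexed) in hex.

0xC3

U+ECB0 → 3-byte form EE B2 B0 at offsets 0–2.
U+F11D → 3-byte form EF 84 9D at offsets 3–5.
U+02A8 → 2-byte form CA A8 at offsets 6–7.
U+00D6 → 2-byte form C3 96 at offsets 8–9.
Offset 8 falls in char 4's range; it's byte 1 of C3 96 = 0xC3.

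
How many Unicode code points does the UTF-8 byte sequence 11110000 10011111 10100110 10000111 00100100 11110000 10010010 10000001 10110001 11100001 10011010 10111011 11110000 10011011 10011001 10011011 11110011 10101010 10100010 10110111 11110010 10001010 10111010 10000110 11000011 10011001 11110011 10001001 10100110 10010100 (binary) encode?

9

Byte at offset 0: 0xF0 = 11110000 → 4-byte char (#1). Advance 4.
Byte at offset 4: 0x24 = 00100100 → 1-byte char (#2). Advance 1.
Byte at offset 5: 0xF0 = 11110000 → 4-byte char (#3). Advance 4.
Byte at offset 9: 0xE1 = 11100001 → 3-byte char (#4). Advance 3.
Byte at offset 12: 0xF0 = 11110000 → 4-byte char (#5). Advance 4.
Byte at offset 16: 0xF3 = 11110011 → 4-byte char (#6). Advance 4.
Byte at offset 20: 0xF2 = 11110010 → 4-byte char (#7). Advance 4.
Byte at offset 24: 0xC3 = 11000011 → 2-byte char (#8). Advance 2.
Byte at offset 26: 0xF3 = 11110011 → 4-byte char (#9). Advance 4.
Reached end at offset 30 after 9 code points.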